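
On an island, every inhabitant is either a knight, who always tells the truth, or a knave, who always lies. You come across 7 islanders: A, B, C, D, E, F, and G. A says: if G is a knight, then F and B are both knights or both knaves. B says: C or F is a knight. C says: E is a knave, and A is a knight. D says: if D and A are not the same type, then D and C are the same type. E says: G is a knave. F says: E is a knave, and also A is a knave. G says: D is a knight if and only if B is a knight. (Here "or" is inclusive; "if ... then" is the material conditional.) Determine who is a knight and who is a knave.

As a knight, A's statement "if G is a knight, then F and B are both knights or both knaves" should be True; it is.
Since B is a knave, "C or F is a knight" needs to be False, which holds.
Since C is a knave, "E is a knave, and A is a knight" needs to be False, which holds.
D is a knight; "if D and A are not the same type, then D and C are the same type" is True, as required.
E (knight): "G is a knave" — True. ✓
F (knave): "E is a knave, and also A is a knave" — False. ✓
G is a knave, so "D is a knight if and only if B is a knight" must be False — and it is.

A is a knight, B is a knave, C is a knave, D is a knight, E is a knight, F is a knave, and G is a knave.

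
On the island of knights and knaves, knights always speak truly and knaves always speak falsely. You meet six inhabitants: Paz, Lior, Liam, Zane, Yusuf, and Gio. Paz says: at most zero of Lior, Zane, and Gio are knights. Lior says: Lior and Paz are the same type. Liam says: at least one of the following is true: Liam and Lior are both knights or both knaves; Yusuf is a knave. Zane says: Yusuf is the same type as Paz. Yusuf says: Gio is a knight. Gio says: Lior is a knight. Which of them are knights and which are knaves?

Knights: Paz and Liam. Knaves: Lior, Zane, Yusuf, and Gio.

Since Paz is a knight, "at most zero of Lior, Zane, and Gio are knights" needs to be True, which holds.
Lior is a knave, so "Lior and Paz are the same type" must be False — and it is.
Since Liam is a knight, "at least one of the following is true: Liam and Lior are both knights or both knaves; Yusuf is a knave" needs to be True, which holds.
Zane is a knave; "Yusuf is the same type as Paz" is False, as required.
Yusuf is a knave, and the claim "Gio is a knight" is indeed False.
Gio (knave): "Lior is a knight" — False. ✓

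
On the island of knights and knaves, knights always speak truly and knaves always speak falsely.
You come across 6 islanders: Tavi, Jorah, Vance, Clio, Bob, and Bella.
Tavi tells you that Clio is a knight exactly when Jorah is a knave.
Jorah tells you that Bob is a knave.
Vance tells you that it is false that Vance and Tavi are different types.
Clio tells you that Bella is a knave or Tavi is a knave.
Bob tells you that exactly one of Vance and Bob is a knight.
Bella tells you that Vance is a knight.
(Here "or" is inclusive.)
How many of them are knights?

3

The unique consistent assignment is Tavi=knight, Jorah=knave, Vance=knave, Clio=knight, Bob=knight, Bella=knave.
That has 3 knights.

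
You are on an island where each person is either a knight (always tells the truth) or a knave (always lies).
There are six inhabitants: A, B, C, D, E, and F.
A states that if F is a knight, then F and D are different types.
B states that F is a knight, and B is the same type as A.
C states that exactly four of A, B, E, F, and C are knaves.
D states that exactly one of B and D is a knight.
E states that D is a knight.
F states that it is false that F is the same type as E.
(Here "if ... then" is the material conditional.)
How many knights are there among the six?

The unique consistent assignment is A=knight, B=knave, C=knave, D=knave, E=knave, F=knight.
That has 2 knights.

2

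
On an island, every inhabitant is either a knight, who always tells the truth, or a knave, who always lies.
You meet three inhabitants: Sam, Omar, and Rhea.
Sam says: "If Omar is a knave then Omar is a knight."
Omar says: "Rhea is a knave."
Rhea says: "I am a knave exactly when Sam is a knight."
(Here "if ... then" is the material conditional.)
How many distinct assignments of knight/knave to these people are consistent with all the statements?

1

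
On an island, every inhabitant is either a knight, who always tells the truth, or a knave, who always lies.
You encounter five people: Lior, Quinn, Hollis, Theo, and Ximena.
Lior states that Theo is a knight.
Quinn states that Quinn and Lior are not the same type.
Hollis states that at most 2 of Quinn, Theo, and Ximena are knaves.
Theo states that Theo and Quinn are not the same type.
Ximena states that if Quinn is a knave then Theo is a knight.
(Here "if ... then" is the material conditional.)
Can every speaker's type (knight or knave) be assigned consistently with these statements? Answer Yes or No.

Yes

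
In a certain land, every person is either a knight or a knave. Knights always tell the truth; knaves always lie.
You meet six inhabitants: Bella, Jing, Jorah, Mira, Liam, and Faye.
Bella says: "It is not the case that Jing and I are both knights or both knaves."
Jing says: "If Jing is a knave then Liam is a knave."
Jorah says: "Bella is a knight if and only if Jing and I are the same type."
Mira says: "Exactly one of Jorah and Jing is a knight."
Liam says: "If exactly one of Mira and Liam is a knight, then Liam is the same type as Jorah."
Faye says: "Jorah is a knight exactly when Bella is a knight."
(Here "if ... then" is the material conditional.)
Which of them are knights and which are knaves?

As a knave, Bella's statement "it is not the case that Jing and I are both knights or both knaves" should be false; it is.
Jing (knave): "if Jing is a knave then Liam is a knave" — false. ✓
Jorah is a knight, and the claim "Bella is a knight if and only if Jing and I are the same type" is indeed true.
Since Mira is a knight, "exactly one of Jorah and Jing is a knight" needs to be true, which holds.
Liam (knight): "if exactly one of Mira and Liam is a knight, then Liam is the same type as Jorah" — true. ✓
Faye is a knave; "Jorah is a knight exactly when Bella is a knight" is false, as required.

Bella is a knave, Jing is a knave, Jorah is a knight, Mira is a knight, Liam is a knight, and Faye is a knave.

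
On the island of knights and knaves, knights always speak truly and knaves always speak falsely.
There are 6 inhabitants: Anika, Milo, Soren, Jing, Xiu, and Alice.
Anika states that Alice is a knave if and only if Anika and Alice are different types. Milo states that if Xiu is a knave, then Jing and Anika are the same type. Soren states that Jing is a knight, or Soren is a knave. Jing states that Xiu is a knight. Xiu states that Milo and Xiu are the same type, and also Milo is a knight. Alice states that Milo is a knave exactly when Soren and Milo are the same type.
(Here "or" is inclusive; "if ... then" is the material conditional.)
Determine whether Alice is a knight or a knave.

Alice is a knave.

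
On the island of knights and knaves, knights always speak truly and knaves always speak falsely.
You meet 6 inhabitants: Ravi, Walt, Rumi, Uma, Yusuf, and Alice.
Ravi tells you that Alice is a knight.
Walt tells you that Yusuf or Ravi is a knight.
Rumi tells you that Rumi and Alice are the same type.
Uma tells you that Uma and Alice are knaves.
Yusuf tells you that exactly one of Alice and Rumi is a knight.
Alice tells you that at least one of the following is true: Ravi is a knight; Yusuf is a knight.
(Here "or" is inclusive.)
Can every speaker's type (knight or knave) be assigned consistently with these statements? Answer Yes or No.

Yes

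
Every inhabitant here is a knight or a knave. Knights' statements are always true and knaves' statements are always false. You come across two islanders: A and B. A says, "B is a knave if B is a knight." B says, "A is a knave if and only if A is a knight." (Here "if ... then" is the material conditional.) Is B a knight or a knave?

Consistent assignments: {A=knight, B=knave}
In every consistent assignment, B is a knave.

B is a knave.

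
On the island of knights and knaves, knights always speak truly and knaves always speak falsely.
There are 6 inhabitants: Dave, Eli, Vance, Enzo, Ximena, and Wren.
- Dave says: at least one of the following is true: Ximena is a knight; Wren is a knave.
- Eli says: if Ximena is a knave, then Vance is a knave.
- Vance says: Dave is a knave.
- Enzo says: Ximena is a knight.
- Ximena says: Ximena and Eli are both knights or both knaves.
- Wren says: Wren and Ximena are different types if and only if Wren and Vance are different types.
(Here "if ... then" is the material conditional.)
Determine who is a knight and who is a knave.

Dave is a knight, Eli is a knight, Vance is a knave, Enzo is a knight, Ximena is a knight, and Wren is a knave.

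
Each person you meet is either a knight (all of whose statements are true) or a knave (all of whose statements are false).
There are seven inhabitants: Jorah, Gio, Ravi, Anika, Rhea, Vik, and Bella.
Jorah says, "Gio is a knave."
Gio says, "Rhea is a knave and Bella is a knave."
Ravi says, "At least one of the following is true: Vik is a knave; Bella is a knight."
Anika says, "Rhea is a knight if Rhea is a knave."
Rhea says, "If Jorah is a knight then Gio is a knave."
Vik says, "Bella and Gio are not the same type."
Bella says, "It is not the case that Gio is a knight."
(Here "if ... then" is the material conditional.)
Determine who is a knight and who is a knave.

As a knight, Jorah's statement "Gio is a knave" should be true; it is.
As a knave, Gio's statement "Rhea is a knave and Bella is a knave" should be False; it is.
Ravi is a knight; "at least one of the following is true: Vik is a knave; Bella is a knight" is true, as required.
As a knight, Anika's statement "Rhea is a knight if Rhea is a knave" should be true; it is.
Rhea is a knight, and the claim "if Jorah is a knight then Gio is a knave" is indeed true.
Vik (knight): "Bella and Gio are not the same type" — true. ✓
Bella is a knight; "it is not the case that Gio is a knight" is true, as required.

Knights: Jorah, Ravi, Anika, Rhea, Vik, and Bella. Knaves: Gio.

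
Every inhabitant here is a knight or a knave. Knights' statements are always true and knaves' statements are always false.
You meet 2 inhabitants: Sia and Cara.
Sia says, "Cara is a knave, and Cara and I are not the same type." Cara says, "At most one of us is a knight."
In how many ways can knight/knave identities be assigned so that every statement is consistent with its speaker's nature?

1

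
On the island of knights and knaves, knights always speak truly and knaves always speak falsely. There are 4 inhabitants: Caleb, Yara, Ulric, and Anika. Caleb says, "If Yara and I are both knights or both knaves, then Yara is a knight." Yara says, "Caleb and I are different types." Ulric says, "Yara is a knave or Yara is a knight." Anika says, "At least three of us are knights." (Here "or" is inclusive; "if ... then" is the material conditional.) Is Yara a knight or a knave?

Yara is a knave.

Consistent assignments: {Caleb=knave, Yara=knave, Ulric=knight, Anika=knave}
In every consistent assignment, Yara is a knave.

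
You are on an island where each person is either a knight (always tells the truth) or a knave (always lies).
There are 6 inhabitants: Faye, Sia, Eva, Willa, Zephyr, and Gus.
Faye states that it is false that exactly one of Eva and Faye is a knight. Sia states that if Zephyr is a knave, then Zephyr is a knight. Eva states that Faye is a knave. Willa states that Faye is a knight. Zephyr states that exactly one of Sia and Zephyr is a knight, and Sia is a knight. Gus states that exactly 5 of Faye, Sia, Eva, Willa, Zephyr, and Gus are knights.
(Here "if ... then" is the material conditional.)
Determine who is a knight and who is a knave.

Faye is a knave, Sia is a knave, Eva is a knight, Willa is a knave, Zephyr is a knave, and Gus is a knave.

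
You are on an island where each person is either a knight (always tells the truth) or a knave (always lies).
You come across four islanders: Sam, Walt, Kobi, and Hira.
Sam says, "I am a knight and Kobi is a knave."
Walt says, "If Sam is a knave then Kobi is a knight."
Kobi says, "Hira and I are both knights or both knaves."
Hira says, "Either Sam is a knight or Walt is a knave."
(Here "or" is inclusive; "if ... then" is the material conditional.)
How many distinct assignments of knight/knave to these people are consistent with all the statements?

2

Consistent assignments:
  Sam=knight, Walt=knight, Kobi=knave, Hira=knight
  Sam=knave, Walt=knave, Kobi=knave, Hira=knight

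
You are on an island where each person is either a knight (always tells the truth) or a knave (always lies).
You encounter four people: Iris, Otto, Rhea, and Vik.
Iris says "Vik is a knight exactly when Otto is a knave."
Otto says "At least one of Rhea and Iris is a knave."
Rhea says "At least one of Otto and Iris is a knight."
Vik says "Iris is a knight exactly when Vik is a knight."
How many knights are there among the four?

The unique consistent assignment is Iris=knight, Otto=knave, Rhea=knight, Vik=knight.
That has 3 knights.

3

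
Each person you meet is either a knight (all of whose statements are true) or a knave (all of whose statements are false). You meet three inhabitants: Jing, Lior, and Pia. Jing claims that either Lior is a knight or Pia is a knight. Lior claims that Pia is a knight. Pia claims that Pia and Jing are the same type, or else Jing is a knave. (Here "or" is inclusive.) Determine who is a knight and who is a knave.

Jing is a knight, and the claim "either Lior is a knight or Pia is a knight" is indeed true.
Lior is a knight, and the claim "Pia is a knight" is indeed true.
As a knight, Pia's statement "Pia and Jing are the same type, or else Jing is a knave" should be true; it is.

Knights: Jing, Lior, and Pia. Knaves: none.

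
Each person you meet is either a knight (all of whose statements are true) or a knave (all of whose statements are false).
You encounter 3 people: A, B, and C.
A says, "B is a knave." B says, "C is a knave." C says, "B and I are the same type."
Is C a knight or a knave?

C is a knave.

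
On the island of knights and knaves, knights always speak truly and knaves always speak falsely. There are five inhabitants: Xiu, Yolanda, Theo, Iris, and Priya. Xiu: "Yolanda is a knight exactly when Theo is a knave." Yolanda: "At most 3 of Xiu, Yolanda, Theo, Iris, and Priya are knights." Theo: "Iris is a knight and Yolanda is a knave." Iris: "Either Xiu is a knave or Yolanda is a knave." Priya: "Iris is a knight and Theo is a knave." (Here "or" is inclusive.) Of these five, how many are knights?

The unique consistent assignment is Xiu=knight, Yolanda=knight, Theo=knave, Iris=knave, Priya=knave.
That has 2 knights.

2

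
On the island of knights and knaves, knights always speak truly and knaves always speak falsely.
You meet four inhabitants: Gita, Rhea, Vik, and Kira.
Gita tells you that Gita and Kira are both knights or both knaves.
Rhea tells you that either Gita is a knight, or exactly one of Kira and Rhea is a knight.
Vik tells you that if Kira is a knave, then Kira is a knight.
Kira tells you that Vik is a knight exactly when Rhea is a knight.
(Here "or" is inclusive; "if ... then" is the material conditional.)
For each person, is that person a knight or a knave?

Suppose Gita is a knave. Then Gita's statement "Gita and Kira are both knights or both knaves" would have to be false. Checking the 8 ways to assign the others, none is consistent with every speaker.
(For instance, with Rhea=knight, Vik=knight, Kira=knight, Rhea's claim "either Gita is a knight, or exactly one of Kira and Rhea is a knight" comes out false where it would need to be true.)
So Gita must be a knight, making "Gita and Kira are both knights or both knaves" true. Taking Gita=knight, Rhea=knight, Vik=knight, Kira=knight, each remaining statement checks out:
  Rhea (knight): "either Gita is a knight, or exactly one of Kira and Rhea is a knight" — true. ✓
  Vik (knight): "if Kira is a knave, then Kira is a knight" — true. ✓
  Kira (knight): "Vik is a knight exactly when Rhea is a knight" — true. ✓
This is the unique consistent assignment.

Knights: Gita, Rhea, Vik, and Kira. Knaves: none.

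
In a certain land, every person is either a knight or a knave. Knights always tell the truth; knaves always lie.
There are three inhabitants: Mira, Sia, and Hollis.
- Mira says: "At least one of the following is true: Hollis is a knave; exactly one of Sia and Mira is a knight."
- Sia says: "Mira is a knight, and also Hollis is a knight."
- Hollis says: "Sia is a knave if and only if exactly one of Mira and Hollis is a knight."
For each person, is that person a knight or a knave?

Mira is a knave, Sia is a knave, and Hollis is a knight.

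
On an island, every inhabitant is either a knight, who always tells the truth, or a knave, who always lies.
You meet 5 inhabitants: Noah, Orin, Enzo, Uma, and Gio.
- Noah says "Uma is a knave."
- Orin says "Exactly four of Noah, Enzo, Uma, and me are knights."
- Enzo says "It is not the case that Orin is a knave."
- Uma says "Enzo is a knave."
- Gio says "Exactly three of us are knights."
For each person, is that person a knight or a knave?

Noah is a knave, Orin is a knave, Enzo is a knave, Uma is a knight, and Gio is a knave.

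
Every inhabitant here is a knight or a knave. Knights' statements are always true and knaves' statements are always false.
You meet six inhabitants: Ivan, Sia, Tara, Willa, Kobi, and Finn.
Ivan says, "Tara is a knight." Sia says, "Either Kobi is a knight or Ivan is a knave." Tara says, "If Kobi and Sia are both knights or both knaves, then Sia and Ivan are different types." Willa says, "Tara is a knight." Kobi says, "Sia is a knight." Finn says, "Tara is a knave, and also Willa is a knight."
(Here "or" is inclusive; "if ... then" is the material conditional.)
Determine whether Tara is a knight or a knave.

Tara is a knight.

Consistent assignments: {Ivan=knight, Sia=knave, Tara=knight, Willa=knight, Kobi=knave, Finn=knave}
In every consistent assignment, Tara is a knight.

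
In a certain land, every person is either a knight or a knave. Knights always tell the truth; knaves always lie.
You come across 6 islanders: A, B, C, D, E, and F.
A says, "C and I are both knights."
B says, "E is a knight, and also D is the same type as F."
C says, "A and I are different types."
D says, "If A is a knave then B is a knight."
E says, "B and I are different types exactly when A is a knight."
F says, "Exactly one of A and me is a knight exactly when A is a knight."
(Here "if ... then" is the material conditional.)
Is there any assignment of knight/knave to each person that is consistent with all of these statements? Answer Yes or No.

Checking all 64 assignments, each has at least one speaker whose statement's truth value contradicts their type.

No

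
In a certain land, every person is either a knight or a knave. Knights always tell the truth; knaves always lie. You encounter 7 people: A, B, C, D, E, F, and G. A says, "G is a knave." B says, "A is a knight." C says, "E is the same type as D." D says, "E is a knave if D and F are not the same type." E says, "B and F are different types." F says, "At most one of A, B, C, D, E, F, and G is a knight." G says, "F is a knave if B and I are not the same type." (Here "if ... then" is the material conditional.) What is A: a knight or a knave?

A is a knave.

Consistent assignments: {A=knave, B=knave, C=knave, D=knight, E=knave, F=knave, G=knight}
In every consistent assignment, A is a knave.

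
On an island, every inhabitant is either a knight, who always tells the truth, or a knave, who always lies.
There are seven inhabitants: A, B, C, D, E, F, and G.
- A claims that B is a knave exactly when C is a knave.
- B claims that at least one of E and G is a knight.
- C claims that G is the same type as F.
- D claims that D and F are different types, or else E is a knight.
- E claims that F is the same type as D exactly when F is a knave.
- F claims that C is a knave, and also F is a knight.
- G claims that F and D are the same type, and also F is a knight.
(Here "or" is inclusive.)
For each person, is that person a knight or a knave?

A is a knave, B is a knave, C is a knight, D is a knight, E is a knave, F is a knave, and G is a knave.

Since A is a knave, "B is a knave exactly when C is a knave" needs to be false, which holds.
Since B is a knave, "at least one of E and G is a knight" needs to be false, which holds.
Since C is a knight, "G is the same type as F" needs to be true, which holds.
D is a knight; "D and F are different types, or else E is a knight" is true, as required.
E is a knave, and the claim "F is the same type as D exactly when F is a knave" is indeed false.
F is a knave, so "C is a knave, and also F is a knight" must be false — and it is.
G (knave): "F and D are the same type, and also F is a knight" — false. ✓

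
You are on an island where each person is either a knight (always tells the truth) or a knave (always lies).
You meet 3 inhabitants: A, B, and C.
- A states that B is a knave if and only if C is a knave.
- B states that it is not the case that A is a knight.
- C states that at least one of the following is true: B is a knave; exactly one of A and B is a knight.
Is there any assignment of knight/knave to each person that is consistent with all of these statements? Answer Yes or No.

No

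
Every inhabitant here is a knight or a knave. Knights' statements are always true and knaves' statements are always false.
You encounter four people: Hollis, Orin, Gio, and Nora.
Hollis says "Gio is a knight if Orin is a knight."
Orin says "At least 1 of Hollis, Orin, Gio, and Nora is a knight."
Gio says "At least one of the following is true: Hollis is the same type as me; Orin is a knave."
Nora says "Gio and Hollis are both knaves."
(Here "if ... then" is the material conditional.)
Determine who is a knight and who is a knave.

Hollis is a knight, Orin is a knight, Gio is a knight, and Nora is a knave.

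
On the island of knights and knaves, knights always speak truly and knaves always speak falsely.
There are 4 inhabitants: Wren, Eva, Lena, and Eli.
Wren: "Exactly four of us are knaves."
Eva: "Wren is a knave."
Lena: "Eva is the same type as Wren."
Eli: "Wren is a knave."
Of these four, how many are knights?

The unique consistent assignment is Wren=knave, Eva=knight, Lena=knave, Eli=knight.
That has 2 knights.

2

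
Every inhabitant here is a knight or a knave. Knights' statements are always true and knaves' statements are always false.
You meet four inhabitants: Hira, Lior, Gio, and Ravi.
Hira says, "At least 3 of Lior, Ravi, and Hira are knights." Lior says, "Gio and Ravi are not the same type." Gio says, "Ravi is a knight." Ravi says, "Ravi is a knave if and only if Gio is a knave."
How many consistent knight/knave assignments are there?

1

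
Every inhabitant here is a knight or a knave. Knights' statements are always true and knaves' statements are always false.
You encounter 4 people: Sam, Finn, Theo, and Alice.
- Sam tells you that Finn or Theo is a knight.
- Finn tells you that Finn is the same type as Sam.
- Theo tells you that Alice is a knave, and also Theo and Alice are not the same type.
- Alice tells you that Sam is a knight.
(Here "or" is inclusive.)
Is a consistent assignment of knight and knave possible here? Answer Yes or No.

One consistent assignment: Sam=knight, Finn=knight, Theo=knave, Alice=knight.

Yes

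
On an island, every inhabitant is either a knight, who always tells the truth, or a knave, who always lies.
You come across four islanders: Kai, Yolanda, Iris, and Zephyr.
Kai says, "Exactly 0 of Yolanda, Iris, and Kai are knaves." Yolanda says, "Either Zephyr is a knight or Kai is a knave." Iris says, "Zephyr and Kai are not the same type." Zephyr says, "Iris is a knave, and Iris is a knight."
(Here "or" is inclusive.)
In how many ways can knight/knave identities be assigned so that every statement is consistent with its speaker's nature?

1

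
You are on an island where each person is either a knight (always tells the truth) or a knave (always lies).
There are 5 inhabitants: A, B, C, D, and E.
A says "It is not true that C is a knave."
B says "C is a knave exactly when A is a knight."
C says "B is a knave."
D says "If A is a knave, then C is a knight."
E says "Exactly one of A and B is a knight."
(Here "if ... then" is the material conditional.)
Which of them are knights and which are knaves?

Knights: A, C, D, and E. Knaves: B.

A is a knight, and the claim "it is not true that C is a knave" is indeed True.
B (knave): "C is a knave exactly when A is a knight" — False. ✓
C is a knight, and the claim "B is a knave" is indeed True.
As a knight, D's statement "if A is a knave, then C is a knight" should be True; it is.
E is a knight, and the claim "exactly one of A and B is a knight" is indeed True.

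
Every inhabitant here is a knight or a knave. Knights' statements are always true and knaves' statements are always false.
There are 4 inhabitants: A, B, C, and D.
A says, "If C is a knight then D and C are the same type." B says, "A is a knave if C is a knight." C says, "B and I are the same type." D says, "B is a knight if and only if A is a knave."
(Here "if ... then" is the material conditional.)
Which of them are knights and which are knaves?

As a knight, A's statement "if C is a knight then D and C are the same type" should be True; it is.
B is a knight, and the claim "A is a knave if C is a knight" is indeed True.
As a knave, C's statement "B and I are the same type" should be False; it is.
As a knave, D's statement "B is a knight if and only if A is a knave" should be False; it is.

A is a knight, B is a knight, C is a knave, and D is a knave.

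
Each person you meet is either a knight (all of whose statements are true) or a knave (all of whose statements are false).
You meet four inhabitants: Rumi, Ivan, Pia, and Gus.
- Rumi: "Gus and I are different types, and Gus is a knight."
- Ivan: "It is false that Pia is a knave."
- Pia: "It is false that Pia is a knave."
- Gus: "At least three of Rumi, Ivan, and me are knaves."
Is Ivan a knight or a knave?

Ivan is a knight.

Consistent assignments: {Rumi=knave, Ivan=knight, Pia=knight, Gus=knave}
In every consistent assignment, Ivan is a knight.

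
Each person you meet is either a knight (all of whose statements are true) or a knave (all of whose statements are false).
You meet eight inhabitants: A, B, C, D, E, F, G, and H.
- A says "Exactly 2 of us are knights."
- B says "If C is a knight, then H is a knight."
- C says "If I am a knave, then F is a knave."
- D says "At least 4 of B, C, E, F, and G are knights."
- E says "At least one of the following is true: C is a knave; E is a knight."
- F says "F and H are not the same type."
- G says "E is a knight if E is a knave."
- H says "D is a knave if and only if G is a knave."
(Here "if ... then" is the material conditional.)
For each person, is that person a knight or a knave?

A is a knave, B is a knave, C is a knight, D is a knave, E is a knight, F is a knave, G is a knight, and H is a knave.

A (knave): "exactly 2 of us are knights" — False. ✓
B (knave): "if C is a knight, then H is a knight" — False. ✓
C is a knight; "if I am a knave, then F is a knave" is True, as required.
D is a knave; "at least 4 of B, C, E, F, and G are knights" is False, as required.
E (knight): "at least one of the following is true: C is a knave; E is a knight" — True. ✓
F (knave): "F and H are not the same type" — False. ✓
G is a knight, and the claim "E is a knight if E is a knave" is indeed True.
H (knave): "D is a knave if and only if G is a knave" — False. ✓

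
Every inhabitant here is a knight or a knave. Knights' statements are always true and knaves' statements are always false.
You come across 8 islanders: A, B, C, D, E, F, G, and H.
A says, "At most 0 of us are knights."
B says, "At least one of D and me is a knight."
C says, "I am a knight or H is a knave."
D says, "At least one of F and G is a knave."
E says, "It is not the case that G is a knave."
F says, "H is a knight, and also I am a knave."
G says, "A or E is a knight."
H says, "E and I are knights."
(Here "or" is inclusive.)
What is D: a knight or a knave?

D is a knight.

Consistent assignments: {A=knave, B=knight, C=knight, D=knight, E=knight, F=knave, G=knight, H=knave}; {A=knave, B=knight, C=knight, D=knight, E=knave, F=knave, G=knave, H=knave}
In every consistent assignment, D is a knight.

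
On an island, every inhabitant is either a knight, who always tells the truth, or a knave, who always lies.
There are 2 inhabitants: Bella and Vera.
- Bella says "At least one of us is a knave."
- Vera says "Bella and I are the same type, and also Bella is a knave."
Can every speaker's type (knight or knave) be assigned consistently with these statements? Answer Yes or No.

Yes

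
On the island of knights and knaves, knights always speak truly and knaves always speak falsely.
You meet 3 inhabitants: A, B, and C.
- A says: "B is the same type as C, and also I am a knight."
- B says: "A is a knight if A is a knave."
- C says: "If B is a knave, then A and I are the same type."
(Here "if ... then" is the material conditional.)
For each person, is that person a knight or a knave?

A is a knight, B is a knight, and C is a knight.

A is a knight, so "B is the same type as C, and also I am a knight" must be True — and it is.
B is a knight, so "A is a knight if A is a knave" must be True — and it is.
Since C is a knight, "if B is a knave, then A and I are the same type" needs to be True, which holds.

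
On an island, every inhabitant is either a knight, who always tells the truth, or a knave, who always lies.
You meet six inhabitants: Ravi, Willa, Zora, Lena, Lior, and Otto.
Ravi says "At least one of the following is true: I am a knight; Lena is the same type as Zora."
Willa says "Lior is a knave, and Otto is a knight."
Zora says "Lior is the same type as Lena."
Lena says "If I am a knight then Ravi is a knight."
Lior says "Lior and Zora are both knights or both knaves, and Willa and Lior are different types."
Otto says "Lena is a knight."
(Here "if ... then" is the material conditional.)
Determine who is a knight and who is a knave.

Ravi is a knight, Willa is a knave, Zora is a knight, Lena is a knight, Lior is a knight, and Otto is a knight.

Since Ravi is a knight, "at least one of the following is true: I am a knight; Lena is the same type as Zora" needs to be True, which holds.
Willa is a knave; "Lior is a knave, and Otto is a knight" is False, as required.
Zora is a knight, so "Lior is the same type as Lena" must be True — and it is.
Lena is a knight, so "if I am a knight then Ravi is a knight" must be True — and it is.
Lior is a knight, so "Lior and Zora are both knights or both knaves, and Willa and Lior are different types" must be True — and it is.
As a knight, Otto's statement "Lena is a knight" should be True; it is.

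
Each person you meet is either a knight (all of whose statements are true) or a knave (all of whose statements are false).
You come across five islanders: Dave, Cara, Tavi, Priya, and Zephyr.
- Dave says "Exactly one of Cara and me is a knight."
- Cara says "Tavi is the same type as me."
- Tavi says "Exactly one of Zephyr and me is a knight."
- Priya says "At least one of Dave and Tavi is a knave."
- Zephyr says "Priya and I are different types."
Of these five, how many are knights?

2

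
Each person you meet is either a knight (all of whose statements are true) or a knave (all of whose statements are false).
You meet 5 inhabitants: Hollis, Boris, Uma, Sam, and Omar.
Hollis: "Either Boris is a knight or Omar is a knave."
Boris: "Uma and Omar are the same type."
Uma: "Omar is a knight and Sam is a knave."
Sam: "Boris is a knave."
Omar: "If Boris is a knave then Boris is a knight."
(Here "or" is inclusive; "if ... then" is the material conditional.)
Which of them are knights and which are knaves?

Hollis is a knight, Boris is a knight, Uma is a knight, Sam is a knave, and Omar is a knight.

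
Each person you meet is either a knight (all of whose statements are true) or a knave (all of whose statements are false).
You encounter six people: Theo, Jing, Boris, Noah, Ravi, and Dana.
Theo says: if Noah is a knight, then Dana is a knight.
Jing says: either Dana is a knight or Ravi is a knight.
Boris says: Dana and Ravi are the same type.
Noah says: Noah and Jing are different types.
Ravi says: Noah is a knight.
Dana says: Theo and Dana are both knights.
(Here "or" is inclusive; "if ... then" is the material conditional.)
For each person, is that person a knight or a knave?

Theo is a knight, Jing is a knave, Boris is a knight, Noah is a knave, Ravi is a knave, and Dana is a knave.

Theo is a knight, and the claim "if Noah is a knight, then Dana is a knight" is indeed True.
Since Jing is a knave, "either Dana is a knight or Ravi is a knight" needs to be False, which holds.
Boris is a knight; "Dana and Ravi are the same type" is True, as required.
Noah is a knave; "Noah and Jing are different types" is False, as required.
Ravi is a knave; "Noah is a knight" is False, as required.
Dana (knave): "Theo and Dana are both knights" — False. ✓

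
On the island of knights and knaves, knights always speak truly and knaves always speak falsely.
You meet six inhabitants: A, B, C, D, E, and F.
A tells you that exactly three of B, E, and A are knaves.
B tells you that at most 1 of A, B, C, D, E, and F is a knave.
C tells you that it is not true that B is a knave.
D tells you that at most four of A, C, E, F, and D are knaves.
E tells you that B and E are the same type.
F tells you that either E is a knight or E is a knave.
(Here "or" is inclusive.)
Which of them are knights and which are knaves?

As a knave, A's statement "exactly three of B, E, and A are knaves" should be false; it is.
B (knight): "at most 1 of A, B, C, D, E, and F is a knave" — True. ✓
As a knight, C's statement "it is not true that B is a knave" should be True; it is.
D is a knight, and the claim "at most four of A, C, E, F, and D are knaves" is indeed True.
E is a knight; "B and E are the same type" is True, as required.
Since F is a knight, "either E is a knight or E is a knave" needs to be True, which holds.

A is a knave, B is a knight, C is a knight, D is a knight, E is a knight, and F is a knight.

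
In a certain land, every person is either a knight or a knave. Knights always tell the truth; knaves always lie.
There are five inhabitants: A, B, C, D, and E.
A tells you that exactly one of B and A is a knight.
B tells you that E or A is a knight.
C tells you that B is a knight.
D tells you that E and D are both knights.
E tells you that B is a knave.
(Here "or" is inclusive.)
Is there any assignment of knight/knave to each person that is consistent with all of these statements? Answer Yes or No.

No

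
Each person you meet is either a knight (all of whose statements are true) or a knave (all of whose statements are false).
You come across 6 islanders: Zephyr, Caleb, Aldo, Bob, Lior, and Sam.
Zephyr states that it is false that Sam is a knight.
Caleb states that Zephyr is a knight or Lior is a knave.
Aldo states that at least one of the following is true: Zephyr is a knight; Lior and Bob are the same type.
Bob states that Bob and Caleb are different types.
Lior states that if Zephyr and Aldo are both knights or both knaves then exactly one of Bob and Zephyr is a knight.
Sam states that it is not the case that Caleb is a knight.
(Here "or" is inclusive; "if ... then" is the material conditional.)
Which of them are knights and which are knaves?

As a knave, Zephyr's statement "it is false that Sam is a knight" should be false; it is.
Caleb is a knave, and the claim "Zephyr is a knight or Lior is a knave" is indeed false.
Aldo is a knight; "at least one of the following is true: Zephyr is a knight; Lior and Bob are the same type" is true, as required.
Bob is a knight; "Bob and Caleb are different types" is true, as required.
Lior (knight): "if Zephyr and Aldo are both knights or both knaves then exactly one of Bob and Zephyr is a knight" — true. ✓
Since Sam is a knight, "it is not the case that Caleb is a knight" needs to be true, which holds.

Zephyr is a knave, Caleb is a knave, Aldo is a knight, Bob is a knight, Lior is a knight, and Sam is a knight.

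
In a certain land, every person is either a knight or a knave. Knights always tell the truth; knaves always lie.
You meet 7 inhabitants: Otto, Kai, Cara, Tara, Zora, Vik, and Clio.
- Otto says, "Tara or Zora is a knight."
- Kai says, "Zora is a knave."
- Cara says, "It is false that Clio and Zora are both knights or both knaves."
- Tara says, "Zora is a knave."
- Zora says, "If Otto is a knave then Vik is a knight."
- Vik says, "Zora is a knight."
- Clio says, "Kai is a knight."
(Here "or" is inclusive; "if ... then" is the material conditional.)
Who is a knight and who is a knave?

As a knight, Otto's statement "Tara or Zora is a knight" should be True; it is.
Kai is a knave, so "Zora is a knave" must be false — and it is.
Cara (knight): "it is false that Clio and Zora are both knights or both knaves" — True. ✓
Tara is a knave, and the claim "Zora is a knave" is indeed false.
Zora (knight): "if Otto is a knave then Vik is a knight" — True. ✓
Vik is a knight, so "Zora is a knight" must be True — and it is.
Clio is a knave, and the claim "Kai is a knight" is indeed false.

Knights: Otto, Cara, Zora, and Vik. Knaves: Kai, Tara, and Clio.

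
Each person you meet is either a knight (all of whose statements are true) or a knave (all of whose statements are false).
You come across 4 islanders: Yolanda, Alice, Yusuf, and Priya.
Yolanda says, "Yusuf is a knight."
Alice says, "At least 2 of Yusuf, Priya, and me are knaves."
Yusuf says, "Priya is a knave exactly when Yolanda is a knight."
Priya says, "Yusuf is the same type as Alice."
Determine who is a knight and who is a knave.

Knights: Alice. Knaves: Yolanda, Yusuf, and Priya.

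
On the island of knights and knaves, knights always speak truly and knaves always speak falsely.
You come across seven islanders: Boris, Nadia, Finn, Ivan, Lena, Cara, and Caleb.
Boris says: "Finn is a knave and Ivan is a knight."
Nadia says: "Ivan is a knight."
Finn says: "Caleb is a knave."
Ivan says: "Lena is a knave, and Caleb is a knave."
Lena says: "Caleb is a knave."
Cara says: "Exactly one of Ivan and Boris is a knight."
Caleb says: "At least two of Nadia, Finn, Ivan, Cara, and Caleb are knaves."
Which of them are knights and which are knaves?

Knights: Caleb. Knaves: Boris, Nadia, Finn, Ivan, Lena, and Cara.

Boris is a knave, so "Finn is a knave and Ivan is a knight" must be False — and it is.
Nadia is a knave; "Ivan is a knight" is False, as required.
Finn (knave): "Caleb is a knave" — False. ✓
Since Ivan is a knave, "Lena is a knave, and Caleb is a knave" needs to be False, which holds.
Lena is a knave, so "Caleb is a knave" must be False — and it is.
Cara is a knave, and the claim "exactly one of Ivan and Boris is a knight" is indeed False.
Caleb is a knight, and the claim "at least two of Nadia, Finn, Ivan, Cara, and Caleb are knaves" is indeed true.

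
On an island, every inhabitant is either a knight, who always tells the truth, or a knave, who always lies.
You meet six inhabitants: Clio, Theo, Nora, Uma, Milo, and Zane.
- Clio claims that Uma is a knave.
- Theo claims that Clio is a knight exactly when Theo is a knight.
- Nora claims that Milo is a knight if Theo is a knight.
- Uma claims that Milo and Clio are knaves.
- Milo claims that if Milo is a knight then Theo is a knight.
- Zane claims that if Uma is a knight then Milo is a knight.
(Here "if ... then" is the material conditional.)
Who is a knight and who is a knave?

Clio is a knight, and the claim "Uma is a knave" is indeed true.
Theo is a knight, so "Clio is a knight exactly when Theo is a knight" must be true — and it is.
As a knight, Nora's statement "Milo is a knight if Theo is a knight" should be true; it is.
Uma (knave): "Milo and Clio are knaves" — false. ✓
As a knight, Milo's statement "if Milo is a knight then Theo is a knight" should be true; it is.
Zane is a knight; "if Uma is a knight then Milo is a knight" is true, as required.

Clio is a knight, Theo is a knight, Nora is a knight, Uma is a knave, Milo is a knight, and Zane is a knight.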